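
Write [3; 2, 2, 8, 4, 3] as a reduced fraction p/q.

Using pₖ = aₖpₖ₋₁ + pₖ₋₂ and qₖ = aₖqₖ₋₁ + qₖ₋₂:
  k=0: a=3, p=3, q=1
  k=1: a=2, p=7, q=2
  k=2: a=2, p=17, q=5
  k=3: a=8, p=143, q=42
  k=4: a=4, p=589, q=173
  k=5: a=3, p=1910, q=561

1910/561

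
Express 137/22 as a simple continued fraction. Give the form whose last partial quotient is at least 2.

137 = 6·22 + 5
22 = 4·5 + 2
5 = 2·2 + 1
2 = 2·1 + 0  (stop)
So 137/22 = [6; 4, 2, 2].

[6; 4, 2, 2]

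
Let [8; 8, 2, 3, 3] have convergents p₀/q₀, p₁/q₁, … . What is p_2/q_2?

138/17

Using pₖ = aₖpₖ₋₁ + pₖ₋₂, qₖ = aₖqₖ₋₁ + qₖ₋₂ (with p₋₁=1, p₋₂=0, q₋₁=0, q₋₂=1):
  k=0: a=8, p=8, q=1
  k=1: a=8, p=65, q=8
  k=2: a=2, p=138, q=17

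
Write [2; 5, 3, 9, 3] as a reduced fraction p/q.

Fold from the inside: start with 3/1.
  9 + 1/3 = 28/3
  3 + 3/28 = 87/28
  5 + 28/87 = 463/87
  2 + 87/463 = 1013/463

1013/463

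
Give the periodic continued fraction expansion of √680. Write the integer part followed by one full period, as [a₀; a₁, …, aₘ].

a₀ = ⌊√680⌋ = 26.

[26; 13, 52]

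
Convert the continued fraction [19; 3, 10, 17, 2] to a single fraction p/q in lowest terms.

Fold from the inside: start with 2/1.
  17 + 1/2 = 35/2
  10 + 2/35 = 352/35
  3 + 35/352 = 1091/352
  19 + 352/1091 = 21081/1091

21081/1091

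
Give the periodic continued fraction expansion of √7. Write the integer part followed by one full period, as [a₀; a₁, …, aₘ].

a₀ = ⌊√7⌋ = 2.
With m₀=0, d₀=1 and mₖ₊₁ = dₖaₖ − mₖ, dₖ₊₁ = (n − mₖ₊₁²)/dₖ, aₖ₊₁ = ⌊(a₀+mₖ₊₁)/dₖ₊₁⌋:
  k=1: m=2, d=3, a=1
  k=2: m=1, d=2, a=1
  k=3: m=1, d=3, a=1
  k=4: m=2, d=1, a=4
d=1 and a=2a₀=4 at k=4, so the next step gives (m, d) = (2, 3) again — its k=1 value — and the period has length 4.

[2; 1, 1, 1, 4]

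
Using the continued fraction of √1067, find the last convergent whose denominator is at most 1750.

√1067 = [32; 1, 1, 1, 64, …] (period length 4).
Convergents:
  p_0/q_0 = 32/1
  p_1/q_1 = 33/1
  p_2/q_2 = 65/2
  p_3/q_3 = 98/3
  p_4/q_4 = 6337/194
  p_5/q_5 = 6435/197
  p_6/q_6 = 12772/391
  p_7/q_7 = 19207/588
  p_8/q_8 = 1242020/38023
q_7 = 588 ≤ 1750 < 38023 = q_8, so the answer is 19207/588.

19207/588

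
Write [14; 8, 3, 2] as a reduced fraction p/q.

819/58

Fold from the inside: start with 2/1.
  3 + 1/2 = 7/2
  8 + 2/7 = 58/7
  14 + 7/58 = 819/58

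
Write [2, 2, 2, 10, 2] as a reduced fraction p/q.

Fold from the inside: start with 2/1.
  10 + 1/2 = 21/2
  2 + 2/21 = 44/21
  2 + 21/44 = 109/44
  2 + 44/109 = 262/109

262/109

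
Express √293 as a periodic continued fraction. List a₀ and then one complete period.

a₀ = ⌊√293⌋ = 17.
With m₀=0, d₀=1 and mₖ₊₁ = dₖaₖ − mₖ, dₖ₊₁ = (n − mₖ₊₁²)/dₖ, aₖ₊₁ = ⌊(a₀+mₖ₊₁)/dₖ₊₁⌋:
  k=1: m=17, d=4, a=8
  k=2: m=15, d=17, a=1
  k=3: m=2, d=17, a=1
  k=4: m=15, d=4, a=8
  k=5: m=17, d=1, a=34
d=1 and a=2a₀=34 at k=5, so the next step gives (m, d) = (17, 4) again — its k=1 value — and the period has length 5.

[17; 8, 1, 1, 8, 34]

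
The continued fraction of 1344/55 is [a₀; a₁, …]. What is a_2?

1344 = 24·55 + 24   →  a_0 = 24
55 = 2·24 + 7   →  a_1 = 2
24 = 3·7 + 3   →  a_2 = 3

3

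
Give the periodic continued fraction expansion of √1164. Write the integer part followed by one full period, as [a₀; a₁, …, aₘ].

a₀ = ⌊√1164⌋ = 34.
With m₀=0, d₀=1 and mₖ₊₁ = dₖaₖ − mₖ, dₖ₊₁ = (n − mₖ₊₁²)/dₖ, aₖ₊₁ = ⌊(a₀+mₖ₊₁)/dₖ₊₁⌋:
  k=1: m=34, d=8, a=8
  k=2: m=30, d=33, a=1
  k=3: m=3, d=35, a=1
  k=4: m=32, d=4, a=16
  k=5: m=32, d=35, a=1
  k=6: m=3, d=33, a=1
  k=7: m=30, d=8, a=8
  k=8: m=34, d=1, a=68
d=1 and a=2a₀=68 at k=8, so the next step gives (m, d) = (34, 8) again — its k=1 value — and the period has length 8.

[34; 8, 1, 1, 16, 1, 1, 8, 68]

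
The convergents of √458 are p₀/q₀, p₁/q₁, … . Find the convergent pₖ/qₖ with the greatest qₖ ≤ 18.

√458 = [21; 2, 2, 42, …] (period length 3).
Convergents:
  p_0/q_0 = 21/1
  p_1/q_1 = 43/2
  p_2/q_2 = 107/5
  p_3/q_3 = 4537/212
q_2 = 5 ≤ 18 < 212 = q_3, so the answer is 107/5.

107/5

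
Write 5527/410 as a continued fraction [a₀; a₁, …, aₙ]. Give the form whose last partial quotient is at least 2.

[13; 2, 12, 3, 5]

5527 = 13*410 + 197
410 = 2*197 + 16
197 = 12*16 + 5
16 = 3*5 + 1
5 = 5*1 + 0  (stop)
So 5527/410 = [13; 2, 12, 3, 5].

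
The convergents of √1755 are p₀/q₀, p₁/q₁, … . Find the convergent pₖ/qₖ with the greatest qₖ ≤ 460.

10934/261

√1755 = [41; 1, 8, 3, 8, 1, 82, …] (period length 6).
Convergents:
  p_0/q_0 = 41/1
  p_1/q_1 = 42/1
  p_2/q_2 = 377/9
  p_3/q_3 = 1173/28
  p_4/q_4 = 9761/233
  p_5/q_5 = 10934/261
  p_6/q_6 = 906349/21635
q_5 = 261 ≤ 460 < 21635 = q_6, so the answer is 10934/261.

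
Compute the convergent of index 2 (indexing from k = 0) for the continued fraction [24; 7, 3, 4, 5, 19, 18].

531/22

Using pₖ = aₖpₖ₋₁ + pₖ₋₂, qₖ = aₖqₖ₋₁ + qₖ₋₂ (with p₋₁=1, p₋₂=0, q₋₁=0, q₋₂=1):
  k=0: a=24, p=24, q=1
  k=1: a=7, p=169, q=7
  k=2: a=3, p=531, q=22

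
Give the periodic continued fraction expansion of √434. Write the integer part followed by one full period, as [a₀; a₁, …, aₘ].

a₀ = ⌊√434⌋ = 20.
With m₀=0, d₀=1 and mₖ₊₁ = dₖaₖ − mₖ, dₖ₊₁ = (n − mₖ₊₁²)/dₖ, aₖ₊₁ = ⌊(a₀+mₖ₊₁)/dₖ₊₁⌋:
  k=1: m=20, d=34, a=1
  k=2: m=14, d=7, a=4
  k=3: m=14, d=34, a=1
  k=4: m=20, d=1, a=40
d=1 and a=2a₀=40 at k=4, so the next step gives (m, d) = (20, 34) again — its k=1 value — and the period has length 4.

[20; 1, 4, 1, 40]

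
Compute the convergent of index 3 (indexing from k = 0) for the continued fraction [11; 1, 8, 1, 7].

Using pₖ = aₖpₖ₋₁ + pₖ₋₂, qₖ = aₖqₖ₋₁ + qₖ₋₂ (with p₋₁=1, p₋₂=0, q₋₁=0, q₋₂=1):
  k=0: a=11, p=11, q=1
  k=1: a=1, p=12, q=1
  k=2: a=8, p=107, q=9
  k=3: a=1, p=119, q=10

119/10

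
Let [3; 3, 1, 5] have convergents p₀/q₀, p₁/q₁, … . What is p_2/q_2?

Using pₖ = aₖpₖ₋₁ + pₖ₋₂, qₖ = aₖqₖ₋₁ + qₖ₋₂ (with p₋₁=1, p₋₂=0, q₋₁=0, q₋₂=1):
  k=0: a=3, p=3, q=1
  k=1: a=3, p=10, q=3
  k=2: a=1, p=13, q=4

13/4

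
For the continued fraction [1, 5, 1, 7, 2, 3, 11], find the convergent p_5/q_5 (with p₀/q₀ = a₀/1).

406/347

Using pₖ = aₖpₖ₋₁ + pₖ₋₂, qₖ = aₖqₖ₋₁ + qₖ₋₂ (with p₋₁=1, p₋₂=0, q₋₁=0, q₋₂=1):
  k=0: a=1, p=1, q=1
  k=1: a=5, p=6, q=5
  k=2: a=1, p=7, q=6
  k=3: a=7, p=55, q=47
  k=4: a=2, p=117, q=100
  k=5: a=3, p=406, q=347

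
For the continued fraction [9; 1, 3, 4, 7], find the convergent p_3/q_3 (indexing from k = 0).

Using pₖ = aₖpₖ₋₁ + pₖ₋₂, qₖ = aₖqₖ₋₁ + qₖ₋₂ (with p₋₁=1, p₋₂=0, q₋₁=0, q₋₂=1):
  k=0: a=9, p=9, q=1
  k=1: a=1, p=10, q=1
  k=2: a=3, p=39, q=4
  k=3: a=4, p=166, q=17

166/17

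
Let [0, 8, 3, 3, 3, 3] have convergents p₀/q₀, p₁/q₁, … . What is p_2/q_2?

Using pₖ = aₖpₖ₋₁ + pₖ₋₂, qₖ = aₖqₖ₋₁ + qₖ₋₂ (with p₋₁=1, p₋₂=0, q₋₁=0, q₋₂=1):
  k=0: a=0, p=0, q=1
  k=1: a=8, p=1, q=8
  k=2: a=3, p=3, q=25

3/25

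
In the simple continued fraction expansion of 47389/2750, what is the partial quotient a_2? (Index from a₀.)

47389 = 17·2750 + 639   →  a_0 = 17
2750 = 4·639 + 194   →  a_1 = 4
639 = 3·194 + 57   →  a_2 = 3

3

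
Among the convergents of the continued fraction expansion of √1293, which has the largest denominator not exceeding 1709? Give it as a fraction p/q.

61237/1703

√1293 = [35; 1, 22, 1, 70, …] (period length 4).
Convergents:
  p_0/q_0 = 35/1
  p_1/q_1 = 36/1
  p_2/q_2 = 827/23
  p_3/q_3 = 863/24
  p_4/q_4 = 61237/1703
  p_5/q_5 = 62100/1727
q_4 = 1703 ≤ 1709 < 1727 = q_5, so the answer is 61237/1703.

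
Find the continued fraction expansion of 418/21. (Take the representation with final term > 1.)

418 = 19·21 + 19
21 = 1·19 + 2
19 = 9·2 + 1
2 = 2·1 + 0  (stop)
So 418/21 = [19; 1, 9, 2].

[19; 1, 9, 2]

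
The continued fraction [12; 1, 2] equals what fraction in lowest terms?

38/3

Fold from the inside: start with 2/1.
  1 + 1/2 = 3/2
  12 + 2/3 = 38/3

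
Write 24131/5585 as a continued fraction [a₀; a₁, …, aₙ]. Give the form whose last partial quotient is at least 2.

24131 = 4×5585 + 1791
5585 = 3×1791 + 212
1791 = 8×212 + 95
212 = 2×95 + 22
95 = 4×22 + 7
22 = 3×7 + 1
7 = 7×1 + 0  (stop)
So 24131/5585 = [4; 3, 8, 2, 4, 3, 7].

[4; 3, 8, 2, 4, 3, 7]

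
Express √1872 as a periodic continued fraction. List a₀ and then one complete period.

[43; 3, 1, 3, 86]

a₀ = ⌊√1872⌋ = 43.
With m₀=0, d₀=1 and mₖ₊₁ = dₖaₖ − mₖ, dₖ₊₁ = (n − mₖ₊₁²)/dₖ, aₖ₊₁ = ⌊(a₀+mₖ₊₁)/dₖ₊₁⌋:
  k=1: m=43, d=23, a=3
  k=2: m=26, d=52, a=1
  k=3: m=26, d=23, a=3
  k=4: m=43, d=1, a=86
d=1 and a=2a₀=86 at k=4, so the next step gives (m, d) = (43, 23) again — its k=1 value — and the period has length 4.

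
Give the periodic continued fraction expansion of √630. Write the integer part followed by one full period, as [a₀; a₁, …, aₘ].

a₀ = ⌊√630⌋ = 25.
With m₀=0, d₀=1 and mₖ₊₁ = dₖaₖ − mₖ, dₖ₊₁ = (n − mₖ₊₁²)/dₖ, aₖ₊₁ = ⌊(a₀+mₖ₊₁)/dₖ₊₁⌋:
  k=1: m=25, d=5, a=10
  k=2: m=25, d=1, a=50
d=1 and a=2a₀=50 at k=2, so the next step gives (m, d) = (25, 5) again — its k=1 value — and the period has length 2.

[25; 10, 50]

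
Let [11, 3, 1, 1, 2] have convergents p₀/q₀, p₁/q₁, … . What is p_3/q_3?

79/7

Using pₖ = aₖpₖ₋₁ + pₖ₋₂, qₖ = aₖqₖ₋₁ + qₖ₋₂ (with p₋₁=1, p₋₂=0, q₋₁=0, q₋₂=1):
  k=0: a=11, p=11, q=1
  k=1: a=3, p=34, q=3
  k=2: a=1, p=45, q=4
  k=3: a=1, p=79, q=7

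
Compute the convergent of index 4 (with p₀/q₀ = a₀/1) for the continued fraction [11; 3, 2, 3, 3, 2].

892/79

Using pₖ = aₖpₖ₋₁ + pₖ₋₂, qₖ = aₖqₖ₋₁ + qₖ₋₂ (with p₋₁=1, p₋₂=0, q₋₁=0, q₋₂=1):
  k=0: a=11, p=11, q=1
  k=1: a=3, p=34, q=3
  k=2: a=2, p=79, q=7
  k=3: a=3, p=271, q=24
  k=4: a=3, p=892, q=79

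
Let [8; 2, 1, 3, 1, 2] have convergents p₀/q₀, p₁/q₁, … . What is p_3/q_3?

Using pₖ = aₖpₖ₋₁ + pₖ₋₂, qₖ = aₖqₖ₋₁ + qₖ₋₂ (with p₋₁=1, p₋₂=0, q₋₁=0, q₋₂=1):
  k=0: a=8, p=8, q=1
  k=1: a=2, p=17, q=2
  k=2: a=1, p=25, q=3
  k=3: a=3, p=92, q=11

92/11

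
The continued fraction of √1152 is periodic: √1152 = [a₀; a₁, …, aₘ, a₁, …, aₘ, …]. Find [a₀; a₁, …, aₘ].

[33; 1, 15, 1, 66]

a₀ = ⌊√1152⌋ = 33.
With m₀=0, d₀=1 and mₖ₊₁ = dₖaₖ − mₖ, dₖ₊₁ = (n − mₖ₊₁²)/dₖ, aₖ₊₁ = ⌊(a₀+mₖ₊₁)/dₖ₊₁⌋:
  k=1: m=33, d=63, a=1
  k=2: m=30, d=4, a=15
  k=3: m=30, d=63, a=1
  k=4: m=33, d=1, a=66
d=1 and a=2a₀=66 at k=4, so the next step gives (m, d) = (33, 63) again — its k=1 value — and the period has length 4.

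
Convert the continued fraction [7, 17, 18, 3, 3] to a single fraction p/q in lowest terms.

22030/3121

Fold from the inside: start with 3/1.
  3 + 1/3 = 10/3
  18 + 3/10 = 183/10
  17 + 10/183 = 3121/183
  7 + 183/3121 = 22030/3121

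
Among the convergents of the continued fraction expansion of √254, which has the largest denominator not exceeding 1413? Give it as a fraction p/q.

8144/511

√254 = [15; 1, 14, 1, 30, …] (period length 4).
Convergents:
  p_0/q_0 = 15/1
  p_1/q_1 = 16/1
  p_2/q_2 = 239/15
  p_3/q_3 = 255/16
  p_4/q_4 = 7889/495
  p_5/q_5 = 8144/511
  p_6/q_6 = 121905/7649
q_5 = 511 ≤ 1413 < 7649 = q_6, so the answer is 8144/511.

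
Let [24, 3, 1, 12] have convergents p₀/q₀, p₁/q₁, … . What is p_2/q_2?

Using pₖ = aₖpₖ₋₁ + pₖ₋₂, qₖ = aₖqₖ₋₁ + qₖ₋₂ (with p₋₁=1, p₋₂=0, q₋₁=0, q₋₂=1):
  k=0: a=24, p=24, q=1
  k=1: a=3, p=73, q=3
  k=2: a=1, p=97, q=4

97/4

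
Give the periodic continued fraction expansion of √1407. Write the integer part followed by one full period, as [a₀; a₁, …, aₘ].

[37; 1, 1, 24, 1, 1, 74]

a₀ = ⌊√1407⌋ = 37.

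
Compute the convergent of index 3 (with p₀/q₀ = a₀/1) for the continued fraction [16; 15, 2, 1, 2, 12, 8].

Using pₖ = aₖpₖ₋₁ + pₖ₋₂, qₖ = aₖqₖ₋₁ + qₖ₋₂ (with p₋₁=1, p₋₂=0, q₋₁=0, q₋₂=1):
  k=0: a=16, p=16, q=1
  k=1: a=15, p=241, q=15
  k=2: a=2, p=498, q=31
  k=3: a=1, p=739, q=46

739/46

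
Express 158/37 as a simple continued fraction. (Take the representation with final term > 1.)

[4; 3, 1, 2, 3]

158 = 4·37 + 10
37 = 3·10 + 7
10 = 1·7 + 3
7 = 2·3 + 1
3 = 3·1 + 0  (stop)
So 158/37 = [4; 3, 1, 2, 3].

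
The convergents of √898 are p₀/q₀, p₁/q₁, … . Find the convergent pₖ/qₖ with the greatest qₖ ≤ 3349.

√898 = [29; 1, 28, 1, 58, …] (period length 4).
Convergents:
  p_0/q_0 = 29/1
  p_1/q_1 = 30/1
  p_2/q_2 = 869/29
  p_3/q_3 = 899/30
  p_4/q_4 = 53011/1769
  p_5/q_5 = 53910/1799
  p_6/q_6 = 1562491/52141
q_5 = 1799 ≤ 3349 < 52141 = q_6, so the answer is 53910/1799.

53910/1799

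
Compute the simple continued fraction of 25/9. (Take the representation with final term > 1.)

25 = 2·9 + 7
9 = 1·7 + 2
7 = 3·2 + 1
2 = 2·1 + 0  (stop)
So 25/9 = [2; 1, 3, 2].

[2; 1, 3, 2]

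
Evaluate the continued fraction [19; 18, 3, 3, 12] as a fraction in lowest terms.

Using pₖ = aₖpₖ₋₁ + pₖ₋₂ and qₖ = aₖqₖ₋₁ + qₖ₋₂:
  k=0: a=19, p=19, q=1
  k=1: a=18, p=343, q=18
  k=2: a=3, p=1048, q=55
  k=3: a=3, p=3487, q=183
  k=4: a=12, p=42892, q=2251

42892/2251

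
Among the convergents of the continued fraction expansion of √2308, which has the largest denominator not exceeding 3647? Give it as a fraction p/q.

√2308 = [48; 24, 96, …] (period length 2).
Convergents:
  p_0/q_0 = 48/1
  p_1/q_1 = 1153/24
  p_2/q_2 = 110736/2305
  p_3/q_3 = 2658817/55344
q_2 = 2305 ≤ 3647 < 55344 = q_3, so the answer is 110736/2305.

110736/2305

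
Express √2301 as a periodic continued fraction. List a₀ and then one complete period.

[47; 1, 30, 1, 94]

a₀ = ⌊√2301⌋ = 47.
With m₀=0, d₀=1 and mₖ₊₁ = dₖaₖ − mₖ, dₖ₊₁ = (n − mₖ₊₁²)/dₖ, aₖ₊₁ = ⌊(a₀+mₖ₊₁)/dₖ₊₁⌋:
  k=1: m=47, d=92, a=1
  k=2: m=45, d=3, a=30
  k=3: m=45, d=92, a=1
  k=4: m=47, d=1, a=94
d=1 and a=2a₀=94 at k=4, so the next step gives (m, d) = (47, 92) again — its k=1 value — and the period has length 4.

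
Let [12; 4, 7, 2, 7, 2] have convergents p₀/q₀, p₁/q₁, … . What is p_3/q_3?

759/62

Using pₖ = aₖpₖ₋₁ + pₖ₋₂, qₖ = aₖqₖ₋₁ + qₖ₋₂ (with p₋₁=1, p₋₂=0, q₋₁=0, q₋₂=1):
  k=0: a=12, p=12, q=1
  k=1: a=4, p=49, q=4
  k=2: a=7, p=355, q=29
  k=3: a=2, p=759, q=62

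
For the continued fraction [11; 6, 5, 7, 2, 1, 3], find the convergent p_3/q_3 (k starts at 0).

2489/223

Using pₖ = aₖpₖ₋₁ + pₖ₋₂, qₖ = aₖqₖ₋₁ + qₖ₋₂ (with p₋₁=1, p₋₂=0, q₋₁=0, q₋₂=1):
  k=0: a=11, p=11, q=1
  k=1: a=6, p=67, q=6
  k=2: a=5, p=346, q=31
  k=3: a=7, p=2489, q=223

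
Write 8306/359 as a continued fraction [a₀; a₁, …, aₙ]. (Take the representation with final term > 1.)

8306 = 23*359 + 49
359 = 7*49 + 16
49 = 3*16 + 1
16 = 16*1 + 0  (stop)
So 8306/359 = [23; 7, 3, 16].

[23; 7, 3, 16]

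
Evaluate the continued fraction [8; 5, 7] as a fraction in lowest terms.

Using pₖ = aₖpₖ₋₁ + pₖ₋₂ and qₖ = aₖqₖ₋₁ + qₖ₋₂:
  k=0: a=8, p=8, q=1
  k=1: a=5, p=41, q=5
  k=2: a=7, p=295, q=36

295/36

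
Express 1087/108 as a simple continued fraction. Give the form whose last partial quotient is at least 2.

1087 = 10*108 + 7
108 = 15*7 + 3
7 = 2*3 + 1
3 = 3*1 + 0  (stop)
So 1087/108 = [10; 15, 2, 3].

[10; 15, 2, 3]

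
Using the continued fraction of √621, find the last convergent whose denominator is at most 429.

7775/312

√621 = [24; 1, 11, 2, 11, 1, 48, …] (period length 6).
Convergents:
  p_0/q_0 = 24/1
  p_1/q_1 = 25/1
  p_2/q_2 = 299/12
  p_3/q_3 = 623/25
  p_4/q_4 = 7152/287
  p_5/q_5 = 7775/312
  p_6/q_6 = 380352/15263
q_5 = 312 ≤ 429 < 15263 = q_6, so the answer is 7775/312.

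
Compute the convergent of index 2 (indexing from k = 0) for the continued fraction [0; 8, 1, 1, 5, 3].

1/9

Using pₖ = aₖpₖ₋₁ + pₖ₋₂, qₖ = aₖqₖ₋₁ + qₖ₋₂ (with p₋₁=1, p₋₂=0, q₋₁=0, q₋₂=1):
  k=0: a=0, p=0, q=1
  k=1: a=8, p=1, q=8
  k=2: a=1, p=1, q=9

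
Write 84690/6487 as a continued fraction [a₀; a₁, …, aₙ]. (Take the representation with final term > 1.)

84690 = 13×6487 + 359
6487 = 18×359 + 25
359 = 14×25 + 9
25 = 2×9 + 7
9 = 1×7 + 2
7 = 3×2 + 1
2 = 2×1 + 0  (stop)
So 84690/6487 = [13; 18, 14, 2, 1, 3, 2].

[13; 18, 14, 2, 1, 3, 2]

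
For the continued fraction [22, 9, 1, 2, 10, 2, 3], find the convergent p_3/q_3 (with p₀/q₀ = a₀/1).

Using pₖ = aₖpₖ₋₁ + pₖ₋₂, qₖ = aₖqₖ₋₁ + qₖ₋₂ (with p₋₁=1, p₋₂=0, q₋₁=0, q₋₂=1):
  k=0: a=22, p=22, q=1
  k=1: a=9, p=199, q=9
  k=2: a=1, p=221, q=10
  k=3: a=2, p=641, q=29

641/29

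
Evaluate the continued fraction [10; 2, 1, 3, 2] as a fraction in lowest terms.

259/25

Using pₖ = aₖpₖ₋₁ + pₖ₋₂ and qₖ = aₖqₖ₋₁ + qₖ₋₂:
  k=0: a=10, p=10, q=1
  k=1: a=2, p=21, q=2
  k=2: a=1, p=31, q=3
  k=3: a=3, p=114, q=11
  k=4: a=2, p=259, q=25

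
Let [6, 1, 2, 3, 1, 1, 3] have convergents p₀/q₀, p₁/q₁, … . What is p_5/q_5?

Using pₖ = aₖpₖ₋₁ + pₖ₋₂, qₖ = aₖqₖ₋₁ + qₖ₋₂ (with p₋₁=1, p₋₂=0, q₋₁=0, q₋₂=1):
  k=0: a=6, p=6, q=1
  k=1: a=1, p=7, q=1
  k=2: a=2, p=20, q=3
  k=3: a=3, p=67, q=10
  k=4: a=1, p=87, q=13
  k=5: a=1, p=154, q=23

154/23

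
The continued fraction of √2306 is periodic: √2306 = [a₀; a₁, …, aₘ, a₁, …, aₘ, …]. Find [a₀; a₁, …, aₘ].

[48; 48, 96]

a₀ = ⌊√2306⌋ = 48.
With m₀=0, d₀=1 and mₖ₊₁ = dₖaₖ − mₖ, dₖ₊₁ = (n − mₖ₊₁²)/dₖ, aₖ₊₁ = ⌊(a₀+mₖ₊₁)/dₖ₊₁⌋:
  k=1: m=48, d=2, a=48
  k=2: m=48, d=1, a=96
d=1 and a=2a₀=96 at k=2, so the next step gives (m, d) = (48, 2) again — its k=1 value — and the period has length 2.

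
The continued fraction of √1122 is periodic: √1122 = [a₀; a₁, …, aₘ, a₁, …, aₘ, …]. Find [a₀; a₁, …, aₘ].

[33; 2, 66]

a₀ = ⌊√1122⌋ = 33.
With m₀=0, d₀=1 and mₖ₊₁ = dₖaₖ − mₖ, dₖ₊₁ = (n − mₖ₊₁²)/dₖ, aₖ₊₁ = ⌊(a₀+mₖ₊₁)/dₖ₊₁⌋:
  k=1: m=33, d=33, a=2
  k=2: m=33, d=1, a=66
d=1 and a=2a₀=66 at k=2, so the next step gives (m, d) = (33, 33) again — its k=1 value — and the period has length 2.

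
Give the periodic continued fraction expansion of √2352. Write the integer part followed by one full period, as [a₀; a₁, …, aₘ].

a₀ = ⌊√2352⌋ = 48.
With m₀=0, d₀=1 and mₖ₊₁ = dₖaₖ − mₖ, dₖ₊₁ = (n − mₖ₊₁²)/dₖ, aₖ₊₁ = ⌊(a₀+mₖ₊₁)/dₖ₊₁⌋:
  k=1: m=48, d=48, a=2
  k=2: m=48, d=1, a=96
d=1 and a=2a₀=96 at k=2, so the next step gives (m, d) = (48, 48) again — its k=1 value — and the period has length 2.

[48; 2, 96]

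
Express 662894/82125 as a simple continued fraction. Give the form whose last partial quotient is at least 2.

662894 = 8*82125 + 5894
82125 = 13*5894 + 5503
5894 = 1*5503 + 391
5503 = 14*391 + 29
391 = 13*29 + 14
29 = 2*14 + 1
14 = 14*1 + 0  (stop)
So 662894/82125 = [8; 13, 1, 14, 13, 2, 14].

[8; 13, 1, 14, 13, 2, 14]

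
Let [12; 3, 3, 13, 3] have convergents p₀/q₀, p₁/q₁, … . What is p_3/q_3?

1636/133

Using pₖ = aₖpₖ₋₁ + pₖ₋₂, qₖ = aₖqₖ₋₁ + qₖ₋₂ (with p₋₁=1, p₋₂=0, q₋₁=0, q₋₂=1):
  k=0: a=12, p=12, q=1
  k=1: a=3, p=37, q=3
  k=2: a=3, p=123, q=10
  k=3: a=13, p=1636, q=133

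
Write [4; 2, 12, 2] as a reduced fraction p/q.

Using pₖ = aₖpₖ₋₁ + pₖ₋₂ and qₖ = aₖqₖ₋₁ + qₖ₋₂:
  k=0: a=4, p=4, q=1
  k=1: a=2, p=9, q=2
  k=2: a=12, p=112, q=25
  k=3: a=2, p=233, q=52

233/52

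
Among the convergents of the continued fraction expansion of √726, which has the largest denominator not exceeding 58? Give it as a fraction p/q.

√726 = [26; 1, 16, 1, 52, …] (period length 4).
Convergents:
  p_0/q_0 = 26/1
  p_1/q_1 = 27/1
  p_2/q_2 = 458/17
  p_3/q_3 = 485/18
  p_4/q_4 = 25678/953
q_3 = 18 ≤ 58 < 953 = q_4, so the answer is 485/18.

485/18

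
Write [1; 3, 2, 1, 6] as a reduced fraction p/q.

87/67

Fold from the inside: start with 6/1.
  1 + 1/6 = 7/6
  2 + 6/7 = 20/7
  3 + 7/20 = 67/20
  1 + 20/67 = 87/67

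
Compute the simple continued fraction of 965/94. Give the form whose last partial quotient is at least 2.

965 = 10×94 + 25
94 = 3×25 + 19
25 = 1×19 + 6
19 = 3×6 + 1
6 = 6×1 + 0  (stop)
So 965/94 = [10; 3, 1, 3, 6].

[10; 3, 1, 3, 6]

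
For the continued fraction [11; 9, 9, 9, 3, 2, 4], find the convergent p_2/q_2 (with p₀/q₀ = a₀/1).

Using pₖ = aₖpₖ₋₁ + pₖ₋₂, qₖ = aₖqₖ₋₁ + qₖ₋₂ (with p₋₁=1, p₋₂=0, q₋₁=0, q₋₂=1):
  k=0: a=11, p=11, q=1
  k=1: a=9, p=100, q=9
  k=2: a=9, p=911, q=82

911/82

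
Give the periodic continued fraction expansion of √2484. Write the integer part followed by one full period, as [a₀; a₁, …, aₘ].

a₀ = ⌊√2484⌋ = 49.
With m₀=0, d₀=1 and mₖ₊₁ = dₖaₖ − mₖ, dₖ₊₁ = (n − mₖ₊₁²)/dₖ, aₖ₊₁ = ⌊(a₀+mₖ₊₁)/dₖ₊₁⌋:
  k=1: m=49, d=83, a=1
  k=2: m=34, d=16, a=5
  k=3: m=46, d=23, a=4
  k=4: m=46, d=16, a=5
  k=5: m=34, d=83, a=1
  k=6: m=49, d=1, a=98
d=1 and a=2a₀=98 at k=6, so the next step gives (m, d) = (49, 83) again — its k=1 value — and the period has length 6.

[49; 1, 5, 4, 5, 1, 98]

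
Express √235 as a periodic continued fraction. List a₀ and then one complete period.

a₀ = ⌊√235⌋ = 15.

[15; 3, 30]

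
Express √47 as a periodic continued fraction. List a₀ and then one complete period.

a₀ = ⌊√47⌋ = 6.
With m₀=0, d₀=1 and mₖ₊₁ = dₖaₖ − mₖ, dₖ₊₁ = (n − mₖ₊₁²)/dₖ, aₖ₊₁ = ⌊(a₀+mₖ₊₁)/dₖ₊₁⌋:
  k=1: m=6, d=11, a=1
  k=2: m=5, d=2, a=5
  k=3: m=5, d=11, a=1
  k=4: m=6, d=1, a=12
d=1 and a=2a₀=12 at k=4, so the next step gives (m, d) = (6, 11) again — its k=1 value — and the period has length 4.

[6; 1, 5, 1, 12]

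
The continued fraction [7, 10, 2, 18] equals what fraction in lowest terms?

Fold from the inside: start with 18/1.
  2 + 1/18 = 37/18
  10 + 18/37 = 388/37
  7 + 37/388 = 2753/388

2753/388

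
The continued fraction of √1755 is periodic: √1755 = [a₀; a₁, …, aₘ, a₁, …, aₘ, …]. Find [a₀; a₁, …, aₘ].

[41; 1, 8, 3, 8, 1, 82]

a₀ = ⌊√1755⌋ = 41.
With m₀=0, d₀=1 and mₖ₊₁ = dₖaₖ − mₖ, dₖ₊₁ = (n − mₖ₊₁²)/dₖ, aₖ₊₁ = ⌊(a₀+mₖ₊₁)/dₖ₊₁⌋:
  k=1: m=41, d=74, a=1
  k=2: m=33, d=9, a=8
  k=3: m=39, d=26, a=3
  k=4: m=39, d=9, a=8
  k=5: m=33, d=74, a=1
  k=6: m=41, d=1, a=82
d=1 and a=2a₀=82 at k=6, so the next step gives (m, d) = (41, 74) again — its k=1 value — and the period has length 6.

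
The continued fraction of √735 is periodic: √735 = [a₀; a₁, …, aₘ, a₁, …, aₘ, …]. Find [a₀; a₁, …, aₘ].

[27; 9, 54]

a₀ = ⌊√735⌋ = 27.
With m₀=0, d₀=1 and mₖ₊₁ = dₖaₖ − mₖ, dₖ₊₁ = (n − mₖ₊₁²)/dₖ, aₖ₊₁ = ⌊(a₀+mₖ₊₁)/dₖ₊₁⌋:
  k=1: m=27, d=6, a=9
  k=2: m=27, d=1, a=54
d=1 and a=2a₀=54 at k=2, so the next step gives (m, d) = (27, 6) again — its k=1 value — and the period has length 2.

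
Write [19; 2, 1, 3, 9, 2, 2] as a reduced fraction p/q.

10301/532

Using pₖ = aₖpₖ₋₁ + pₖ₋₂ and qₖ = aₖqₖ₋₁ + qₖ₋₂:
  k=0: a=19, p=19, q=1
  k=1: a=2, p=39, q=2
  k=2: a=1, p=58, q=3
  k=3: a=3, p=213, q=11
  k=4: a=9, p=1975, q=102
  k=5: a=2, p=4163, q=215
  k=6: a=2, p=10301, q=532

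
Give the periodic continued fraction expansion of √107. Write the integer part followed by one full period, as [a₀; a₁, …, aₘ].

a₀ = ⌊√107⌋ = 10.
With m₀=0, d₀=1 and mₖ₊₁ = dₖaₖ − mₖ, dₖ₊₁ = (n − mₖ₊₁²)/dₖ, aₖ₊₁ = ⌊(a₀+mₖ₊₁)/dₖ₊₁⌋:
  k=1: m=10, d=7, a=2
  k=2: m=4, d=13, a=1
  k=3: m=9, d=2, a=9
  k=4: m=9, d=13, a=1
  k=5: m=4, d=7, a=2
  k=6: m=10, d=1, a=20
d=1 and a=2a₀=20 at k=6, so the next step gives (m, d) = (10, 7) again — its k=1 value — and the period has length 6.

[10; 2, 1, 9, 1, 2, 20]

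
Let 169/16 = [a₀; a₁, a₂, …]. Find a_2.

169 = 10·16 + 9   →  a_0 = 10
16 = 1·9 + 7   →  a_1 = 1
9 = 1·7 + 2   →  a_2 = 1

1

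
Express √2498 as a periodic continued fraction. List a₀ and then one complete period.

a₀ = ⌊√2498⌋ = 49.
With m₀=0, d₀=1 and mₖ₊₁ = dₖaₖ − mₖ, dₖ₊₁ = (n − mₖ₊₁²)/dₖ, aₖ₊₁ = ⌊(a₀+mₖ₊₁)/dₖ₊₁⌋:
  k=1: m=49, d=97, a=1
  k=2: m=48, d=2, a=48
  k=3: m=48, d=97, a=1
  k=4: m=49, d=1, a=98
d=1 and a=2a₀=98 at k=4, so the next step gives (m, d) = (49, 97) again — its k=1 value — and the period has length 4.

[49; 1, 48, 1, 98]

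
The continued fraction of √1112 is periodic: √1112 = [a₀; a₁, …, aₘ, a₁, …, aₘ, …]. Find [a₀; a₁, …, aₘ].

[33; 2, 1, 7, 1, 2, 66]

a₀ = ⌊√1112⌋ = 33.
With m₀=0, d₀=1 and mₖ₊₁ = dₖaₖ − mₖ, dₖ₊₁ = (n − mₖ₊₁²)/dₖ, aₖ₊₁ = ⌊(a₀+mₖ₊₁)/dₖ₊₁⌋:
  k=1: m=33, d=23, a=2
  k=2: m=13, d=41, a=1
  k=3: m=28, d=8, a=7
  k=4: m=28, d=41, a=1
  k=5: m=13, d=23, a=2
  k=6: m=33, d=1, a=66
d=1 and a=2a₀=66 at k=6, so the next step gives (m, d) = (33, 23) again — its k=1 value — and the period has length 6.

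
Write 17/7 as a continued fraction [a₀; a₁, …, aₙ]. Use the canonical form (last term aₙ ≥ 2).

17 = 2×7 + 3
7 = 2×3 + 1
3 = 3×1 + 0  (stop)
So 17/7 = [2; 2, 3].

[2; 2, 3]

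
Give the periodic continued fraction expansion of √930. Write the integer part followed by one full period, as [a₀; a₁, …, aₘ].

a₀ = ⌊√930⌋ = 30.
With m₀=0, d₀=1 and mₖ₊₁ = dₖaₖ − mₖ, dₖ₊₁ = (n − mₖ₊₁²)/dₖ, aₖ₊₁ = ⌊(a₀+mₖ₊₁)/dₖ₊₁⌋:
  k=1: m=30, d=30, a=2
  k=2: m=30, d=1, a=60
d=1 and a=2a₀=60 at k=2, so the next step gives (m, d) = (30, 30) again — its k=1 value — and the period has length 2.

[30; 2, 60]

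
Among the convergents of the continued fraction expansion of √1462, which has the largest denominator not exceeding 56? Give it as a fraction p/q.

√1462 = [38; 4, 4, 4, 76, …] (period length 4).
Convergents:
  p_0/q_0 = 38/1
  p_1/q_1 = 153/4
  p_2/q_2 = 650/17
  p_3/q_3 = 2753/72
q_2 = 17 ≤ 56 < 72 = q_3, so the answer is 650/17.

650/17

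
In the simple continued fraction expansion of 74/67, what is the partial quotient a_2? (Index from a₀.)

74 = 1·67 + 7   →  a_0 = 1
67 = 9·7 + 4   →  a_1 = 9
7 = 1·4 + 3   →  a_2 = 1

1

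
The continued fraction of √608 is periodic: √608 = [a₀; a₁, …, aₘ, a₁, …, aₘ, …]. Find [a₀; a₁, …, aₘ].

[24; 1, 1, 1, 11, 1, 1, 1, 48]

a₀ = ⌊√608⌋ = 24.
With m₀=0, d₀=1 and mₖ₊₁ = dₖaₖ − mₖ, dₖ₊₁ = (n − mₖ₊₁²)/dₖ, aₖ₊₁ = ⌊(a₀+mₖ₊₁)/dₖ₊₁⌋:
  k=1: m=24, d=32, a=1
  k=2: m=8, d=17, a=1
  k=3: m=9, d=31, a=1
  k=4: m=22, d=4, a=11
  k=5: m=22, d=31, a=1
  k=6: m=9, d=17, a=1
  k=7: m=8, d=32, a=1
  k=8: m=24, d=1, a=48
d=1 and a=2a₀=48 at k=8, so the next step gives (m, d) = (24, 32) again — its k=1 value — and the period has length 8.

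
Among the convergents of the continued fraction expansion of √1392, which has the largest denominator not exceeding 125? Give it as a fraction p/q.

1567/42

√1392 = [37; 3, 4, 3, 74, …] (period length 4).
Convergents:
  p_0/q_0 = 37/1
  p_1/q_1 = 112/3
  p_2/q_2 = 485/13
  p_3/q_3 = 1567/42
  p_4/q_4 = 116443/3121
q_3 = 42 ≤ 125 < 3121 = q_4, so the answer is 1567/42.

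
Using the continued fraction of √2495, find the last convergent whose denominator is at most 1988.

98851/1979

√2495 = [49; 1, 18, 1, 98, …] (period length 4).
Convergents:
  p_0/q_0 = 49/1
  p_1/q_1 = 50/1
  p_2/q_2 = 949/19
  p_3/q_3 = 999/20
  p_4/q_4 = 98851/1979
  p_5/q_5 = 99850/1999
q_4 = 1979 ≤ 1988 < 1999 = q_5, so the answer is 98851/1979.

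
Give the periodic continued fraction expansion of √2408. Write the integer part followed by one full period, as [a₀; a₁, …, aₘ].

[49; 14, 98]

a₀ = ⌊√2408⌋ = 49.
With m₀=0, d₀=1 and mₖ₊₁ = dₖaₖ − mₖ, dₖ₊₁ = (n − mₖ₊₁²)/dₖ, aₖ₊₁ = ⌊(a₀+mₖ₊₁)/dₖ₊₁⌋:
  k=1: m=49, d=7, a=14
  k=2: m=49, d=1, a=98
d=1 and a=2a₀=98 at k=2, so the next step gives (m, d) = (49, 7) again — its k=1 value — and the period has length 2.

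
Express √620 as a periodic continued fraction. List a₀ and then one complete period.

[24; 1, 8, 1, 48]

a₀ = ⌊√620⌋ = 24.
With m₀=0, d₀=1 and mₖ₊₁ = dₖaₖ − mₖ, dₖ₊₁ = (n − mₖ₊₁²)/dₖ, aₖ₊₁ = ⌊(a₀+mₖ₊₁)/dₖ₊₁⌋:
  k=1: m=24, d=44, a=1
  k=2: m=20, d=5, a=8
  k=3: m=20, d=44, a=1
  k=4: m=24, d=1, a=48
d=1 and a=2a₀=48 at k=4, so the next step gives (m, d) = (24, 44) again — its k=1 value — and the period has length 4.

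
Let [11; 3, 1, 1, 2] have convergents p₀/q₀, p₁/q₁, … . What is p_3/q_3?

Using pₖ = aₖpₖ₋₁ + pₖ₋₂, qₖ = aₖqₖ₋₁ + qₖ₋₂ (with p₋₁=1, p₋₂=0, q₋₁=0, q₋₂=1):
  k=0: a=11, p=11, q=1
  k=1: a=3, p=34, q=3
  k=2: a=1, p=45, q=4
  k=3: a=1, p=79, q=7

79/7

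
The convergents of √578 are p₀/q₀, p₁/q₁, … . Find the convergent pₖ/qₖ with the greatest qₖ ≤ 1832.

27720/1153

√578 = [24; 24, 48, …] (period length 2).
Convergents:
  p_0/q_0 = 24/1
  p_1/q_1 = 577/24
  p_2/q_2 = 27720/1153
  p_3/q_3 = 665857/27696
q_2 = 1153 ≤ 1832 < 27696 = q_3, so the answer is 27720/1153.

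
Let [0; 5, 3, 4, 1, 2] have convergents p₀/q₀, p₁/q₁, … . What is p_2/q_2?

Using pₖ = aₖpₖ₋₁ + pₖ₋₂, qₖ = aₖqₖ₋₁ + qₖ₋₂ (with p₋₁=1, p₋₂=0, q₋₁=0, q₋₂=1):
  k=0: a=0, p=0, q=1
  k=1: a=5, p=1, q=5
  k=2: a=3, p=3, q=16

3/16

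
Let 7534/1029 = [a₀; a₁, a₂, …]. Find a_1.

7534 = 7·1029 + 331   →  a_0 = 7
1029 = 3·331 + 36   →  a_1 = 3

3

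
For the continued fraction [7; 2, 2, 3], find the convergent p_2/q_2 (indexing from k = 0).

37/5

Using pₖ = aₖpₖ₋₁ + pₖ₋₂, qₖ = aₖqₖ₋₁ + qₖ₋₂ (with p₋₁=1, p₋₂=0, q₋₁=0, q₋₂=1):
  k=0: a=7, p=7, q=1
  k=1: a=2, p=15, q=2
  k=2: a=2, p=37, q=5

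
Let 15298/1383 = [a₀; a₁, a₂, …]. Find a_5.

15298 = 11·1383 + 85   →  a_0 = 11
1383 = 16·85 + 23   →  a_1 = 16
85 = 3·23 + 16   →  a_2 = 3
23 = 1·16 + 7   →  a_3 = 1
16 = 2·7 + 2   →  a_4 = 2
7 = 3·2 + 1   →  a_5 = 3

3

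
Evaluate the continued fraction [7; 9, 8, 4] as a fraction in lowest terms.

Using pₖ = aₖpₖ₋₁ + pₖ₋₂ and qₖ = aₖqₖ₋₁ + qₖ₋₂:
  k=0: a=7, p=7, q=1
  k=1: a=9, p=64, q=9
  k=2: a=8, p=519, q=73
  k=3: a=4, p=2140, q=301

2140/301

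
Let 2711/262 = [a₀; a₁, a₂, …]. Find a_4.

3

2711 = 10·262 + 91   →  a_0 = 10
262 = 2·91 + 80   →  a_1 = 2
91 = 1·80 + 11   →  a_2 = 1
80 = 7·11 + 3   →  a_3 = 7
11 = 3·3 + 2   →  a_4 = 3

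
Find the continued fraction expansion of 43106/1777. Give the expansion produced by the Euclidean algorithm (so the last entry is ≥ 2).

43106 = 24*1777 + 458
1777 = 3*458 + 403
458 = 1*403 + 55
403 = 7*55 + 18
55 = 3*18 + 1
18 = 18*1 + 0  (stop)
So 43106/1777 = [24; 3, 1, 7, 3, 18].

[24; 3, 1, 7, 3, 18]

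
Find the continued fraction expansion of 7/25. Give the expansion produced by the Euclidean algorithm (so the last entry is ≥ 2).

[0; 3, 1, 1, 3]

7 = 0×25 + 7
25 = 3×7 + 4
7 = 1×4 + 3
4 = 1×3 + 1
3 = 3×1 + 0  (stop)
So 7/25 = [0; 3, 1, 1, 3].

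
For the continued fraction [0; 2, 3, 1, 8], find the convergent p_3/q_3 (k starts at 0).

Using pₖ = aₖpₖ₋₁ + pₖ₋₂, qₖ = aₖqₖ₋₁ + qₖ₋₂ (with p₋₁=1, p₋₂=0, q₋₁=0, q₋₂=1):
  k=0: a=0, p=0, q=1
  k=1: a=2, p=1, q=2
  k=2: a=3, p=3, q=7
  k=3: a=1, p=4, q=9

4/9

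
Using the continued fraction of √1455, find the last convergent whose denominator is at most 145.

3433/90

√1455 = [38; 6, 1, 11, 1, 6, 76, …] (period length 6).
Convergents:
  p_0/q_0 = 38/1
  p_1/q_1 = 229/6
  p_2/q_2 = 267/7
  p_3/q_3 = 3166/83
  p_4/q_4 = 3433/90
  p_5/q_5 = 23764/623
q_4 = 90 ≤ 145 < 623 = q_5, so the answer is 3433/90.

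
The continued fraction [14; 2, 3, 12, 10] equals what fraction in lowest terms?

Fold from the inside: start with 10/1.
  12 + 1/10 = 121/10
  3 + 10/121 = 373/121
  2 + 121/373 = 867/373
  14 + 373/867 = 12511/867

12511/867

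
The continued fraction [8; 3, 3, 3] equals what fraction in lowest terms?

Fold from the inside: start with 3/1.
  3 + 1/3 = 10/3
  3 + 3/10 = 33/10
  8 + 10/33 = 274/33

274/33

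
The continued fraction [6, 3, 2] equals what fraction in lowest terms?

44/7

Using pₖ = aₖpₖ₋₁ + pₖ₋₂ and qₖ = aₖqₖ₋₁ + qₖ₋₂:
  k=0: a=6, p=6, q=1
  k=1: a=3, p=19, q=3
  k=2: a=2, p=44, q=7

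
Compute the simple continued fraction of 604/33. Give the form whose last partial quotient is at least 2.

604 = 18×33 + 10
33 = 3×10 + 3
10 = 3×3 + 1
3 = 3×1 + 0  (stop)
So 604/33 = [18; 3, 3, 3].

[18; 3, 3, 3]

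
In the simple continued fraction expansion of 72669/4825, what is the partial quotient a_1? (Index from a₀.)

16

72669 = 15·4825 + 294   →  a_0 = 15
4825 = 16·294 + 121   →  a_1 = 16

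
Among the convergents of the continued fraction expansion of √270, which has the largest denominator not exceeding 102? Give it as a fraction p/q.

723/44

√270 = [16; 2, 3, 6, 3, 2, 32, …] (period length 6).
Convergents:
  p_0/q_0 = 16/1
  p_1/q_1 = 33/2
  p_2/q_2 = 115/7
  p_3/q_3 = 723/44
  p_4/q_4 = 2284/139
q_3 = 44 ≤ 102 < 139 = q_4, so the answer is 723/44.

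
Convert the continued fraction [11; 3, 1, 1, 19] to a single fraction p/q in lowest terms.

1546/137

Fold from the inside: start with 19/1.
  1 + 1/19 = 20/19
  1 + 19/20 = 39/20
  3 + 20/39 = 137/39
  11 + 39/137 = 1546/137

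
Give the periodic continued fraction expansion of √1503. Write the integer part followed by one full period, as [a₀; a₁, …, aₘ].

a₀ = ⌊√1503⌋ = 38.
With m₀=0, d₀=1 and mₖ₊₁ = dₖaₖ − mₖ, dₖ₊₁ = (n − mₖ₊₁²)/dₖ, aₖ₊₁ = ⌊(a₀+mₖ₊₁)/dₖ₊₁⌋:
  k=1: m=38, d=59, a=1
  k=2: m=21, d=18, a=3
  k=3: m=33, d=23, a=3
  k=4: m=36, d=9, a=8
  k=5: m=36, d=23, a=3
  k=6: m=33, d=18, a=3
  k=7: m=21, d=59, a=1
  k=8: m=38, d=1, a=76
d=1 and a=2a₀=76 at k=8, so the next step gives (m, d) = (38, 59) again — its k=1 value — and the period has length 8.

[38; 1, 3, 3, 8, 3, 3, 1, 76]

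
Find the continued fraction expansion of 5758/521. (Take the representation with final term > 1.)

5758 = 11×521 + 27
521 = 19×27 + 8
27 = 3×8 + 3
8 = 2×3 + 2
3 = 1×2 + 1
2 = 2×1 + 0  (stop)
So 5758/521 = [11; 19, 3, 2, 1, 2].

[11; 19, 3, 2, 1, 2]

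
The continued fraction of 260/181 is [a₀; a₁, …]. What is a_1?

260 = 1·181 + 79   →  a_0 = 1
181 = 2·79 + 23   →  a_1 = 2

2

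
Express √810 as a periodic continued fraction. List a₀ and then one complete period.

a₀ = ⌊√810⌋ = 28.

[28; 2, 5, 1, 4, 1, 5, 2, 56]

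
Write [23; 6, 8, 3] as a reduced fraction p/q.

Using pₖ = aₖpₖ₋₁ + pₖ₋₂ and qₖ = aₖqₖ₋₁ + qₖ₋₂:
  k=0: a=23, p=23, q=1
  k=1: a=6, p=139, q=6
  k=2: a=8, p=1135, q=49
  k=3: a=3, p=3544, q=153

3544/153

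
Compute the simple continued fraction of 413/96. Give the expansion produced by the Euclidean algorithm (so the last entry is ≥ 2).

[4; 3, 3, 4, 2]

413 = 4*96 + 29
96 = 3*29 + 9
29 = 3*9 + 2
9 = 4*2 + 1
2 = 2*1 + 0  (stop)
So 413/96 = [4; 3, 3, 4, 2].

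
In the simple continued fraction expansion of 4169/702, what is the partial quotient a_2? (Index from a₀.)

15

4169 = 5·702 + 659   →  a_0 = 5
702 = 1·659 + 43   →  a_1 = 1
659 = 15·43 + 14   →  a_2 = 15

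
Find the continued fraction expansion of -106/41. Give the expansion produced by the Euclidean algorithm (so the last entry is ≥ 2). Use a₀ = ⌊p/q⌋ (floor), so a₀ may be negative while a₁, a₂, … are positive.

-106 = -3·41 + 17
41 = 2·17 + 7
17 = 2·7 + 3
7 = 2·3 + 1
3 = 3·1 + 0  (stop)
So -106/41 = [-3; 2, 2, 2, 3].

[-3; 2, 2, 2, 3]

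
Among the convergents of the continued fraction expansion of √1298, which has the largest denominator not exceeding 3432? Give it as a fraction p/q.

√1298 = [36; 36, 72, …] (period length 2).
Convergents:
  p_0/q_0 = 36/1
  p_1/q_1 = 1297/36
  p_2/q_2 = 93420/2593
  p_3/q_3 = 3364417/93384
q_2 = 2593 ≤ 3432 < 93384 = q_3, so the answer is 93420/2593.

93420/2593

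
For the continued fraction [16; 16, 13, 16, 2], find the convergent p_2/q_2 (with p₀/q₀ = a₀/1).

Using pₖ = aₖpₖ₋₁ + pₖ₋₂, qₖ = aₖqₖ₋₁ + qₖ₋₂ (with p₋₁=1, p₋₂=0, q₋₁=0, q₋₂=1):
  k=0: a=16, p=16, q=1
  k=1: a=16, p=257, q=16
  k=2: a=13, p=3357, q=209

3357/209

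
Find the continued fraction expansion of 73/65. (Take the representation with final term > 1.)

73 = 1*65 + 8
65 = 8*8 + 1
8 = 8*1 + 0  (stop)
So 73/65 = [1; 8, 8].

[1; 8, 8]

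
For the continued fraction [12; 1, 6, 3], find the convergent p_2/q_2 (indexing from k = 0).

90/7

Using pₖ = aₖpₖ₋₁ + pₖ₋₂, qₖ = aₖqₖ₋₁ + qₖ₋₂ (with p₋₁=1, p₋₂=0, q₋₁=0, q₋₂=1):
  k=0: a=12, p=12, q=1
  k=1: a=1, p=13, q=1
  k=2: a=6, p=90, q=7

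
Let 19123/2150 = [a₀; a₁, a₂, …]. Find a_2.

8

19123 = 8·2150 + 1923   →  a_0 = 8
2150 = 1·1923 + 227   →  a_1 = 1
1923 = 8·227 + 107   →  a_2 = 8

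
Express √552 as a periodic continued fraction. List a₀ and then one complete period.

a₀ = ⌊√552⌋ = 23.

[23; 2, 46]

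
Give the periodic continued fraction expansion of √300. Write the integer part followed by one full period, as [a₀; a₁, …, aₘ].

a₀ = ⌊√300⌋ = 17.

[17; 3, 8, 3, 34]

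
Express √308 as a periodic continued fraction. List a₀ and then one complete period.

a₀ = ⌊√308⌋ = 17.
With m₀=0, d₀=1 and mₖ₊₁ = dₖaₖ − mₖ, dₖ₊₁ = (n − mₖ₊₁²)/dₖ, aₖ₊₁ = ⌊(a₀+mₖ₊₁)/dₖ₊₁⌋:
  k=1: m=17, d=19, a=1
  k=2: m=2, d=16, a=1
  k=3: m=14, d=7, a=4
  k=4: m=14, d=16, a=1
  k=5: m=2, d=19, a=1
  k=6: m=17, d=1, a=34
d=1 and a=2a₀=34 at k=6, so the next step gives (m, d) = (17, 19) again — its k=1 value — and the period has length 6.

[17; 1, 1, 4, 1, 1, 34]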